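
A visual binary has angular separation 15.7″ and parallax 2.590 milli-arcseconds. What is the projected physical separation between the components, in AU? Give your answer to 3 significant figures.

d = 1/p = 1/0.002590″ = 386.1 pc.
At distance d (pc), an angle of θ arcsec spans θ·d AU: s = 15.7 × 386.1 = 6061.8 AU.

6060 AU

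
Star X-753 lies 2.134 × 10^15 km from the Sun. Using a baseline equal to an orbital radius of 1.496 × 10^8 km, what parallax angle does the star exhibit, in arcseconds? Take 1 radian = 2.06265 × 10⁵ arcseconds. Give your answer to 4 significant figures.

θ ≈ B/d = (1.496 × 10^8) / (2.134 × 10^15) = 7.0103 × 10^-8 rad.
In arcseconds: 7.0103 × 10^-8 × 206265 = 0.01446″.

0.01446 arcsec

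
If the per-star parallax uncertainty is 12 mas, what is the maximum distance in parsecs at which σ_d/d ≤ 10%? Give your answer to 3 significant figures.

8.33 pc

σ_d/d = σ_p/p, so the condition is σ_p/p ≤ 0.10, i.e. p ≥ σ_p/0.10.
p_min = 12/0.10 = 120 mas = 0.12 arcsec.
d_max = 1/p_min = 1/0.12 = 8.3333 pc.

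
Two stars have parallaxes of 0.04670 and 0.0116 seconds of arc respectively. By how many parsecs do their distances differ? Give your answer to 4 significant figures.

d_A = 1/0.04670″ = 21.413 pc; d_B = 1/0.01160″ = 86.207 pc.
|d_B − d_A| = |86.207 − 21.413| = 64.794 pc.

64.79 pc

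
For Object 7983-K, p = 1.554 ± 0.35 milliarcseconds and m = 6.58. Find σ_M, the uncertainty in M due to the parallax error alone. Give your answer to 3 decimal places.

M = m − 5 log₁₀ d + 5 = m + 5 log₁₀ p + 5, so ∂M/∂p = 5/(p ln 10).
σ_M = (5/ln 10) · (σ_p/p) = 2.1715 × 0.35/1.554 = 2.1715 × 0.22523 = 0.48909.

σ_M = 0.489 mag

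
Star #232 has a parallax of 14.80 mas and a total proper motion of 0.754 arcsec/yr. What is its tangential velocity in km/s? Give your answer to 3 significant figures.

d = 1/p = 1/0.01480″ = 67.568 pc.
v_t = 4.74 × μ × d = 4.74 × 0.754 × 67.568 = 241.49 km/s.

241 km/s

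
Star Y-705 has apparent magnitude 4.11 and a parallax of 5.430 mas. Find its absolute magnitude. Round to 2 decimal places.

d = 1/p = 1/0.005430″ = 184.16 pc.
m − M = 5 log₁₀(184.16) − 5 = 11.3260 − 5 = 6.3260.
M = m − (m − M) = 4.11 − 6.3260 = -2.22.

M = -2.22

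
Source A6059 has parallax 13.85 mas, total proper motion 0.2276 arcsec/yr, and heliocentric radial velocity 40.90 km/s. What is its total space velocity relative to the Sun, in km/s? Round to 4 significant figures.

d = 1/p = 1/0.01385″ = 72.202 pc.
v_t = 4.740 μ d = 4.740 × 0.2276 × 72.202 = 77.893 km/s.
v = √(v_r² + v_t²) = √(40.90² + 77.893²) = √7740.13 = 87.978 km/s.

87.98 km/s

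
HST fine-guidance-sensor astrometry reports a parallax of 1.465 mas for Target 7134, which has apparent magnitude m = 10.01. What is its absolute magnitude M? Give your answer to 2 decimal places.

d = 1/p = 1/0.001465″ = 682.59 pc.
m − M = 5 log₁₀(682.59) − 5 = 14.1708 − 5 = 9.1708.
M = m − (m − M) = 10.01 − 9.1708 = 0.84.

M = 0.84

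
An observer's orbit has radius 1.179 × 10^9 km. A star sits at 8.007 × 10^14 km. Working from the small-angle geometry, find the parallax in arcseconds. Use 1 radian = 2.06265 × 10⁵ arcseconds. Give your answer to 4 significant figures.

0.3037 arcsec

θ ≈ B/d = (1.179 × 10^9) / (8.007 × 10^14) = 1.4725 × 10^-6 rad.
In arcseconds: 1.4725 × 10^-6 × 206265 = 0.30373″.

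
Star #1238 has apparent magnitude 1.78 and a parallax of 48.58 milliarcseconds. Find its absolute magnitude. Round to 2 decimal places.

d = 1/p = 1/0.04858″ = 20.585 pc.
m − M = 5 log₁₀(20.585) − 5 = 6.5678 − 5 = 1.5678.
M = m − (m − M) = 1.78 − 1.5678 = 0.21.

M = 0.21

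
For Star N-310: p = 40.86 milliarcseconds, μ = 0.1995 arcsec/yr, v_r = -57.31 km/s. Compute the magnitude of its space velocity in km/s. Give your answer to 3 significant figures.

d = 1/p = 1/0.04086″ = 24.474 pc.
v_t = 4.740 μ d = 4.740 × 0.1995 × 24.474 = 23.143 km/s.
v = √(v_r² + v_t²) = √((-57.31)² + 23.143²) = √3820.03 = 61.806 km/s.

61.8 km/s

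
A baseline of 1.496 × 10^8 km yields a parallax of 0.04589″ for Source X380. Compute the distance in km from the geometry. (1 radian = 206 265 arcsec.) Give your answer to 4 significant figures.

θ = 0.04589″ = 0.04589/206265 = 2.2248 × 10^-7 rad.
d = B/θ = (1.496 × 10^8) / (2.2248 × 10^-7) = 6.7242 × 10^14 km.

6.724 × 10^14 km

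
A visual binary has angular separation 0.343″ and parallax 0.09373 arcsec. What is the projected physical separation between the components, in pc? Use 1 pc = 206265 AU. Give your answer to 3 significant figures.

d = 1/p = 1/0.09373″ = 10.669 pc.
At distance d (pc), an angle of θ arcsec spans θ·d AU: s = 0.343 × 10.669 = 3.6595 AU.
= 3.6595 / 206265 = 1.7742 × 10^-5 pc.

1.77 × 10^-5 pc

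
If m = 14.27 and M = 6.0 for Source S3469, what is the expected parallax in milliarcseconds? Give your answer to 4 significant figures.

2.218 mas

m − M = 14.27 − 6.0 = 8.27.
d = 10^((m−M)/5 + 1) = 10^2.654 = 450.82 pc.
p = 1/d = 1/450.82 = 0.0022182 arcsec = 2.2182 mas.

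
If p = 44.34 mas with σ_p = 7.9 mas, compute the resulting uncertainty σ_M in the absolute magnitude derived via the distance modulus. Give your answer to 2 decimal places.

M = m − 5 log₁₀ d + 5 = m + 5 log₁₀ p + 5, so ∂M/∂p = 5/(p ln 10).
σ_M = (5/ln 10) · (σ_p/p) = 2.1715 × 7.9/44.34 = 2.1715 × 0.17817 = 0.3869.

σ_M = 0.39 mag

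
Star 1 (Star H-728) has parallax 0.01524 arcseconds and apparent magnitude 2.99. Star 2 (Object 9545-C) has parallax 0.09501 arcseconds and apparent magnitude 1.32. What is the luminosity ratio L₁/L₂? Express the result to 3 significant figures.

d₁ = 1/p₁ = 1/0.01524″ = 65.617 pc; d₂ = 1/p₂ = 1/0.09501″ = 10.525 pc.
M₁ = m₁ − 5 log₁₀ d₁ + 5 = 2.99 − 9.0851 + 5 = -1.0951.
M₂ = 1.32 − 5.1111 + 5 = 1.2089.
L₁/L₂ = 10^(0.4(M₂ − M₁)) = 10^(0.4 × 2.3040) = 10^0.92160 = 8.3483.

L₁/L₂ = 8.35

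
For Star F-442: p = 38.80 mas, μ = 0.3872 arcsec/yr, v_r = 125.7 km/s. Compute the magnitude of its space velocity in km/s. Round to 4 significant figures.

134.3 km/s

d = 1/p = 1/0.03880″ = 25.773 pc.
v_t = 4.740 μ d = 4.740 × 0.3872 × 25.773 = 47.302 km/s.
v = √(v_r² + v_t²) = √(125.7² + 47.302²) = √18038 = 134.31 km/s.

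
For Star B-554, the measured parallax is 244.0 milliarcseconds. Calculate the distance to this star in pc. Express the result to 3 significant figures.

4.10 pc

p = 244.0 milliarcseconds = 0.2440 arcsec.
d = 1/p = 1/0.2440 = 4.0984 pc.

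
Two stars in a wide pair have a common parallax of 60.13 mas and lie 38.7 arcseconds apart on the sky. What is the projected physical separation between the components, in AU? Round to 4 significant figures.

643.6 AU

d = 1/p = 1/0.06013″ = 16.631 pc.
At distance d (pc), an angle of θ arcsec spans θ·d AU: s = 38.7 × 16.631 = 643.62 AU.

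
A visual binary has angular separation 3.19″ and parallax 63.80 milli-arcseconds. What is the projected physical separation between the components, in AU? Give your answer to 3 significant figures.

d = 1/p = 1/0.06380″ = 15.674 pc.
At distance d (pc), an angle of θ arcsec spans θ·d AU: s = 3.19 × 15.674 = 50 AU.

50.0 AU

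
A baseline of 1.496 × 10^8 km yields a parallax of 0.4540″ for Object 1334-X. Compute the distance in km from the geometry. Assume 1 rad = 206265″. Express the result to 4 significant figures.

θ = 0.4540″ = 0.4540/206265 = 2.2011 × 10^-6 rad.
d = B/θ = (1.496 × 10^8) / (2.2011 × 10^-6) = 6.7966 × 10^13 km.

6.797 × 10^13 km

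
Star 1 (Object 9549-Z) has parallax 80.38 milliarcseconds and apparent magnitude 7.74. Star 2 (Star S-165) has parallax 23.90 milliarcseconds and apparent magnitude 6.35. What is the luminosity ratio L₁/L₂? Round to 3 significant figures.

L₁/L₂ = 0.0246

d₁ = 1/p₁ = 1/0.08038″ = 12.441 pc; d₂ = 1/p₂ = 1/0.02390″ = 41.841 pc.
M₁ = m₁ − 5 log₁₀ d₁ + 5 = 7.74 − 5.4743 + 5 = 7.2657.
M₂ = 6.35 − 8.1080 + 5 = 3.2420.
L₁/L₂ = 10^(0.4(M₂ − M₁)) = 10^(0.4 × (-4.0237)) = 10^(-1.60948) = 0.024576.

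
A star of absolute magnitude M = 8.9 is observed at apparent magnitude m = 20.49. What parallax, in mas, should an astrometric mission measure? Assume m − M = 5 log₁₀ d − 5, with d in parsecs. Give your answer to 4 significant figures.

m − M = 20.49 − 8.9 = 11.59.
d = 10^((m−M)/5 + 1) = 10^3.318 = 2079.7 pc.
p = 1/d = 1/2079.7 = 0.00048084 arcsec = 0.48084 mas.

0.4808 mas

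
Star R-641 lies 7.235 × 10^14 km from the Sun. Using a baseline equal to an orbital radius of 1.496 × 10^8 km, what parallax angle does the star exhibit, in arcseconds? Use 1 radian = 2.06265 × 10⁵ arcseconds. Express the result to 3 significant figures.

θ ≈ B/d = (1.496 × 10^8) / (7.235 × 10^14) = 2.0677 × 10^-7 rad.
In arcseconds: 2.0677 × 10^-7 × 206265 = 0.042649″.

0.0426 arcsec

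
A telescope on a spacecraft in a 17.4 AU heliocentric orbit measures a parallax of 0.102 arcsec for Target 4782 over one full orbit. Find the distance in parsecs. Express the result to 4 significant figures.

With baseline B (in AU) and parallax p (in arcsec), d = B/p parsecs.
d = 17.4 / 0.102 = 170.59 pc.

170.6 pc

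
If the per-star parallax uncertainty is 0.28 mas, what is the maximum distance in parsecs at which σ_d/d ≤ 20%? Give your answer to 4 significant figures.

σ_d/d = σ_p/p, so the condition is σ_p/p ≤ 0.20, i.e. p ≥ σ_p/0.20.
p_min = 0.28/0.20 = 1.4 mas = 0.0014 arcsec.
d_max = 1/p_min = 1/0.0014 = 714.29 pc.

714.3 pc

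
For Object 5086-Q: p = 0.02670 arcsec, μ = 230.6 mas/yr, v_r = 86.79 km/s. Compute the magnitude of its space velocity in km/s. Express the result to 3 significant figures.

96.0 km/s

d = 1/p = 1/0.02670″ = 37.453 pc.
μ = 230.6 mas/yr = 0.2306 ″/yr.
v_t = 4.740 μ d = 4.740 × 0.2306 × 37.453 = 40.938 km/s.
v = √(v_r² + v_t²) = √(86.79² + 40.938²) = √9208.42 = 95.961 km/s.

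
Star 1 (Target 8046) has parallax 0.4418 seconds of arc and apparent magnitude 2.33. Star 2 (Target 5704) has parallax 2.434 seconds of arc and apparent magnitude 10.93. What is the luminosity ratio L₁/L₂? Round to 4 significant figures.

d₁ = 1/p₁ = 1/0.4418″ = 2.2635 pc; d₂ = 1/p₂ = 1/2.434″ = 0.41085 pc.
M₁ = m₁ − 5 log₁₀ d₁ + 5 = 2.33 − 1.7739 + 5 = 5.5561.
M₂ = 10.93 − (-1.9316) + 5 = 17.8616.
L₁/L₂ = 10^(0.4(M₂ − M₁)) = 10^(0.4 × 12.3055) = 10^4.92220 = 83599.

L₁/L₂ = 83600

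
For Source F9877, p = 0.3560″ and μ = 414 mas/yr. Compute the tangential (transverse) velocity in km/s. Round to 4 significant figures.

d = 1/p = 1/0.3560″ = 2.809 pc.
μ = 414 mas/yr = 0.414 ″/yr.
v_t = 4.74 × μ × d = 4.74 × 0.414 × 2.809 = 5.5123 km/s.

5.512 km/s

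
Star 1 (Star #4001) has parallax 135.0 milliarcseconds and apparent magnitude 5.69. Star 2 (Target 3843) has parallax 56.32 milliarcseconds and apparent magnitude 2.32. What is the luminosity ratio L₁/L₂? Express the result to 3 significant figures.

L₁/L₂ = 0.00781

d₁ = 1/p₁ = 1/0.1350″ = 7.4074 pc; d₂ = 1/p₂ = 1/0.05632″ = 17.756 pc.
M₁ = m₁ − 5 log₁₀ d₁ + 5 = 5.69 − 4.3483 + 5 = 6.3417.
M₂ = 2.32 − 6.2467 + 5 = 1.0733.
L₁/L₂ = 10^(0.4(M₂ − M₁)) = 10^(0.4 × (-5.2684)) = 10^(-2.10736) = 0.0078098.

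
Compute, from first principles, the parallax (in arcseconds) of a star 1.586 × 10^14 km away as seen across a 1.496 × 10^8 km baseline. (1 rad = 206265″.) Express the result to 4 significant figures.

0.1946 arcsec

θ ≈ B/d = (1.496 × 10^8) / (1.586 × 10^14) = 9.4325 × 10^-7 rad.
In arcseconds: 9.4325 × 10^-7 × 206265 = 0.19456″.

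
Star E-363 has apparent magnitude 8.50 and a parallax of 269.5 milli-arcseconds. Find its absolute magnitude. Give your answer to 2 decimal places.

M = 10.65

d = 1/p = 1/0.2695″ = 3.7106 pc.
m − M = 5 log₁₀(3.7106) − 5 = 2.8472 − 5 = -2.1528.
M = m − (m − M) = 8.50 − (-2.1528) = 10.65.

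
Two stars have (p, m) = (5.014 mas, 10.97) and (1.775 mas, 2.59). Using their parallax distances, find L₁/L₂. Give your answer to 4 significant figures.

L₁/L₂ = 5.572 × 10^-5

d₁ = 1/p₁ = 1/0.005014″ = 199.44 pc; d₂ = 1/p₂ = 1/0.001775″ = 563.38 pc.
M₁ = m₁ − 5 log₁₀ d₁ + 5 = 10.97 − 11.4991 + 5 = 4.4709.
M₂ = 2.59 − 13.7540 + 5 = -6.1640.
L₁/L₂ = 10^(0.4(M₂ − M₁)) = 10^(0.4 × (-10.6349)) = 10^(-4.25396) = 0.000055724.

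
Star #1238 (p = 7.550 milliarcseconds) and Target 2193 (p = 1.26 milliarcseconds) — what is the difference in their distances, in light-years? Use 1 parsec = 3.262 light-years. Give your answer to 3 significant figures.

d_A = 1/0.007550″ = 132.45 pc; d_B = 1/0.001260″ = 793.65 pc.
|d_B − d_A| = |793.65 − 132.45| = 661.2 pc = 661.2 × 3.262 ly = 2156.8 ly.

2160 ly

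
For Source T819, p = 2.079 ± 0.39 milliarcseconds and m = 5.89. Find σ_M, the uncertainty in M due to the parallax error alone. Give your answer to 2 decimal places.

M = m − 5 log₁₀ d + 5 = m + 5 log₁₀ p + 5, so ∂M/∂p = 5/(p ln 10).
σ_M = (5/ln 10) · (σ_p/p) = 2.1715 × 0.39/2.079 = 2.1715 × 0.18759 = 0.40735.

σ_M = 0.41 mag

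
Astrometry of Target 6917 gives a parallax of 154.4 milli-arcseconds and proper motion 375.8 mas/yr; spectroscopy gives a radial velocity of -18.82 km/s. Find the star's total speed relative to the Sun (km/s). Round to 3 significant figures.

22.1 km/s

d = 1/p = 1/0.1544″ = 6.4767 pc.
μ = 375.8 mas/yr = 0.3758 ″/yr.
v_t = 4.740 μ d = 4.740 × 0.3758 × 6.4767 = 11.537 km/s.
v = √(v_r² + v_t²) = √((-18.82)² + 11.537²) = √487.295 = 22.075 km/s.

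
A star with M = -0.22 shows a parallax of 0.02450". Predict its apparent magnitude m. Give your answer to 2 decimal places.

d = 1/p = 1/0.02450″ = 40.816 pc.
m − M = 5 log₁₀ d − 5 = 5 log₁₀(40.816) − 5 = 8.0542 − 5 = 3.0542.
m = M + (m − M) = -0.22 + 3.0542 = 2.83.

m = 2.83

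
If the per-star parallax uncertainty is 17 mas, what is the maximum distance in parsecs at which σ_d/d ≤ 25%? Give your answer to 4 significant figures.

14.71 pc

σ_d/d = σ_p/p, so the condition is σ_p/p ≤ 0.25, i.e. p ≥ σ_p/0.25.
p_min = 17/0.25 = 68 mas = 0.068 arcsec.
d_max = 1/p_min = 1/0.068 = 14.706 pc.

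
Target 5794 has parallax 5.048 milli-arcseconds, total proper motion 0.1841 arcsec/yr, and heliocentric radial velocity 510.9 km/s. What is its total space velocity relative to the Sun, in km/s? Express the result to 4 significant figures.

d = 1/p = 1/0.005048″ = 198.1 pc.
v_t = 4.740 μ d = 4.740 × 0.1841 × 198.1 = 172.87 km/s.
v = √(v_r² + v_t²) = √(510.9² + 172.87²) = √290903 = 539.35 km/s.

539.4 km/s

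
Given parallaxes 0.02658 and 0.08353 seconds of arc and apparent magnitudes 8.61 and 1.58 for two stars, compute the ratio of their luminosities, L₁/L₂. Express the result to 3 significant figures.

L₁/L₂ = 0.0152

d₁ = 1/p₁ = 1/0.02658″ = 37.622 pc; d₂ = 1/p₂ = 1/0.08353″ = 11.972 pc.
M₁ = m₁ − 5 log₁₀ d₁ + 5 = 8.61 − 7.8772 + 5 = 5.7328.
M₂ = 1.58 − 5.3908 + 5 = 1.1892.
L₁/L₂ = 10^(0.4(M₂ − M₁)) = 10^(0.4 × (-4.5436)) = 10^(-1.81744) = 0.015225.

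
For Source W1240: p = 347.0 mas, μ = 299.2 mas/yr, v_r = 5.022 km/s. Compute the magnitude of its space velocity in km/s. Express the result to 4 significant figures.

d = 1/p = 1/0.3470″ = 2.8818 pc.
μ = 299.2 mas/yr = 0.2992 ″/yr.
v_t = 4.740 μ d = 4.740 × 0.2992 × 2.8818 = 4.087 km/s.
v = √(v_r² + v_t²) = √(5.022² + 4.087²) = √41.9241 = 6.4749 km/s.

6.475 km/s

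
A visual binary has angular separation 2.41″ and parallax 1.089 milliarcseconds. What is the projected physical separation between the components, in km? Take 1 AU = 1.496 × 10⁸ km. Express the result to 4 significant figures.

3.311 × 10^11 km

d = 1/p = 1/0.001089″ = 918.27 pc.
At distance d (pc), an angle of θ arcsec spans θ·d AU: s = 2.41 × 918.27 = 2213 AU.
= 2213 × 1.496 × 10⁸ km = 3.3106 × 10^11 km.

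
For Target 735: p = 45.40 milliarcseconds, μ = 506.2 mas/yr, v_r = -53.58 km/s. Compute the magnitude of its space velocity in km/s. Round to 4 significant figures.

75.26 km/s

d = 1/p = 1/0.04540″ = 22.026 pc.
μ = 506.2 mas/yr = 0.5062 ″/yr.
v_t = 4.740 μ d = 4.740 × 0.5062 × 22.026 = 52.849 km/s.
v = √(v_r² + v_t²) = √((-53.58)² + 52.849²) = √5663.83 = 75.258 km/s.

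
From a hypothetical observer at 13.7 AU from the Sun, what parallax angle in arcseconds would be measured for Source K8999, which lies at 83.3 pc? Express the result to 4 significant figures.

0.1645 arcsec

p (arcsec) = B (AU) / d (pc).
p = 13.7 / 83.3 = 0.16447 arcsec.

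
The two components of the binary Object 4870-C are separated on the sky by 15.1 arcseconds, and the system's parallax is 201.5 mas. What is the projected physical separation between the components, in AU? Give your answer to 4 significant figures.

74.94 AU

d = 1/p = 1/0.2015″ = 4.9628 pc.
At distance d (pc), an angle of θ arcsec spans θ·d AU: s = 15.1 × 4.9628 = 74.938 AU.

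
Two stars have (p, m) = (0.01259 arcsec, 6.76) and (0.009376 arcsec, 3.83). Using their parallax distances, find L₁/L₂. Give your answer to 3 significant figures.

d₁ = 1/p₁ = 1/0.01259″ = 79.428 pc; d₂ = 1/p₂ = 1/0.009376″ = 106.66 pc.
M₁ = m₁ − 5 log₁₀ d₁ + 5 = 6.76 − 9.4999 + 5 = 2.2601.
M₂ = 3.83 − 10.1400 + 5 = -1.3100.
L₁/L₂ = 10^(0.4(M₂ − M₁)) = 10^(0.4 × (-3.5701)) = 10^(-1.42804) = 0.037322.

L₁/L₂ = 0.0373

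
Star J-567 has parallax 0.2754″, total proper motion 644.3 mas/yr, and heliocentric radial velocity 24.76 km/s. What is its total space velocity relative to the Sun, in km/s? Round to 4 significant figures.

d = 1/p = 1/0.2754″ = 3.6311 pc.
μ = 644.3 mas/yr = 0.6443 ″/yr.
v_t = 4.740 μ d = 4.740 × 0.6443 × 3.6311 = 11.089 km/s.
v = √(v_r² + v_t²) = √(24.76² + 11.089²) = √736.024 = 27.13 km/s.

27.13 km/s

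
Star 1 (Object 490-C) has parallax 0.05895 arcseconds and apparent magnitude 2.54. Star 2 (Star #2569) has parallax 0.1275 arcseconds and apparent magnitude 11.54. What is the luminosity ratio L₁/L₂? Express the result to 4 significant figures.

d₁ = 1/p₁ = 1/0.05895″ = 16.964 pc; d₂ = 1/p₂ = 1/0.1275″ = 7.8431 pc.
M₁ = m₁ − 5 log₁₀ d₁ + 5 = 2.54 − 6.1476 + 5 = 1.3924.
M₂ = 11.54 − 4.4724 + 5 = 12.0676.
L₁/L₂ = 10^(0.4(M₂ − M₁)) = 10^(0.4 × 10.6752) = 10^4.27008 = 18624.

L₁/L₂ = 18620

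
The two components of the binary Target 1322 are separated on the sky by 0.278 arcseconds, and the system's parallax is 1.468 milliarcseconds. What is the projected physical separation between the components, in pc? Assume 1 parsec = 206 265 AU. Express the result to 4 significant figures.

0.0009181 pc

d = 1/p = 1/0.001468″ = 681.2 pc.
At distance d (pc), an angle of θ arcsec spans θ·d AU: s = 0.278 × 681.2 = 189.37 AU.
= 189.37 / 206265 = 0.00091809 pc.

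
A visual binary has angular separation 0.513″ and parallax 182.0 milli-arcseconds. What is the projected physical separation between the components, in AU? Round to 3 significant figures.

2.82 AU

d = 1/p = 1/0.1820″ = 5.4945 pc.
At distance d (pc), an angle of θ arcsec spans θ·d AU: s = 0.513 × 5.4945 = 2.8187 AU.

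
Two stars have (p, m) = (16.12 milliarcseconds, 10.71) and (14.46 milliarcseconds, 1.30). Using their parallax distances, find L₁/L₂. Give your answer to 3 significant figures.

d₁ = 1/p₁ = 1/0.01612″ = 62.035 pc; d₂ = 1/p₂ = 1/0.01446″ = 69.156 pc.
M₁ = m₁ − 5 log₁₀ d₁ + 5 = 10.71 − 8.9632 + 5 = 6.7468.
M₂ = 1.30 − 9.1991 + 5 = -2.8991.
L₁/L₂ = 10^(0.4(M₂ − M₁)) = 10^(0.4 × (-9.6459)) = 10^(-3.85836) = 0.00013856.

L₁/L₂ = 0.000139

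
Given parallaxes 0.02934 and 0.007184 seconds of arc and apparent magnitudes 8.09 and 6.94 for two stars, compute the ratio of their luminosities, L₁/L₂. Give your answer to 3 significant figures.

d₁ = 1/p₁ = 1/0.02934″ = 34.083 pc; d₂ = 1/p₂ = 1/0.007184″ = 139.2 pc.
M₁ = m₁ − 5 log₁₀ d₁ + 5 = 8.09 − 7.6627 + 5 = 5.4273.
M₂ = 6.94 − 10.7182 + 5 = 1.2218.
L₁/L₂ = 10^(0.4(M₂ − M₁)) = 10^(0.4 × (-4.2055)) = 10^(-1.68220) = 0.020787.

L₁/L₂ = 0.0208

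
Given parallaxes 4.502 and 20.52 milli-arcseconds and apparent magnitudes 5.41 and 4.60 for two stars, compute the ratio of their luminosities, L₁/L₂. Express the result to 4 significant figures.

L₁/L₂ = 9.852

d₁ = 1/p₁ = 1/0.004502″ = 222.12 pc; d₂ = 1/p₂ = 1/0.02052″ = 48.733 pc.
M₁ = m₁ − 5 log₁₀ d₁ + 5 = 5.41 − 11.7329 + 5 = -1.3229.
M₂ = 4.60 − 8.4391 + 5 = 1.1609.
L₁/L₂ = 10^(0.4(M₂ − M₁)) = 10^(0.4 × 2.4838) = 10^0.99352 = 9.8519.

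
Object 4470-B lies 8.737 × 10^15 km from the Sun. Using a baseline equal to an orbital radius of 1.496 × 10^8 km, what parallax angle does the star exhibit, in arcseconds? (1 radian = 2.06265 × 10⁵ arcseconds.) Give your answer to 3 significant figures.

θ ≈ B/d = (1.496 × 10^8) / (8.737 × 10^15) = 1.7123 × 10^-8 rad.
In arcseconds: 1.7123 × 10^-8 × 206265 = 0.0035319″.

0.00353 arcsec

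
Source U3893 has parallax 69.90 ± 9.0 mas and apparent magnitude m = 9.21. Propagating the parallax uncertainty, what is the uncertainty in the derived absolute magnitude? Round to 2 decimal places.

M = m − 5 log₁₀ d + 5 = m + 5 log₁₀ p + 5, so ∂M/∂p = 5/(p ln 10).
σ_M = (5/ln 10) · (σ_p/p) = 2.1715 × 9.0/69.90 = 2.1715 × 0.12876 = 0.2796.

σ_M = 0.28 mag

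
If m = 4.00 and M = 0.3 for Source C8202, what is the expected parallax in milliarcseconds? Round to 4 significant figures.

18.20 mas

m − M = 4.00 − 0.3 = 3.70.
d = 10^((m−M)/5 + 1) = 10^1.740 = 54.954 pc.
p = 1/d = 1/54.954 = 0.018197 arcsec = 18.197 mas.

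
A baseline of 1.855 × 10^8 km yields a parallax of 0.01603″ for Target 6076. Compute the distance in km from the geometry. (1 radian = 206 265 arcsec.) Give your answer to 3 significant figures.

2.39 × 10^15 km

θ = 0.01603″ = 0.01603/206265 = 7.7716 × 10^-8 rad.
d = B/θ = (1.855 × 10^8) / (7.7716 × 10^-8) = 2.3869 × 10^15 km.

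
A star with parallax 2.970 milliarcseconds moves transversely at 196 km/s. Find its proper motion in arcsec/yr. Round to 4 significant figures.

0.1228 arcsec/yr

d = 1/p = 1/0.002970″ = 336.7 pc.
μ = v_t / (4.74 d) = 196 / (4.74 × 336.7) = 196 / 1596 = 0.12281 ″/yr.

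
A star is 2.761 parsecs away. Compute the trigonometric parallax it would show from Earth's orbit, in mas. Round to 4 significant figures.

362.2 mas

p = 1/d = 1/2.761 = 0.36219 arcsec.
= 0.36219 × 1000 = 362.19 mas.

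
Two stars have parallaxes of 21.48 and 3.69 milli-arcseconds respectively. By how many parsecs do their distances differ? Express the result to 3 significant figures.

224 pc

d_A = 1/0.02148″ = 46.555 pc; d_B = 1/0.003690″ = 271 pc.
|d_B − d_A| = |271 − 46.555| = 224.45 pc.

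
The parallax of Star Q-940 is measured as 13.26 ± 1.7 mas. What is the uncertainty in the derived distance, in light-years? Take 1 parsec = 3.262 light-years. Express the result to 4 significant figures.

31.54 ly

d = 1/p, so σ_d = σ_p / p².
σ_d = 0.00170 / (0.01326)² = 0.00170 / 0.00017583 = 9.6684 pc = 9.6684 × 3.262 ly = 31.538 ly.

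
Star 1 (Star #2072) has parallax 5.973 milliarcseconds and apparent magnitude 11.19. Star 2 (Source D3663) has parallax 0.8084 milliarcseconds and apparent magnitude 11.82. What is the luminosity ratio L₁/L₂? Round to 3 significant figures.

L₁/L₂ = 0.0327

d₁ = 1/p₁ = 1/0.005973″ = 167.42 pc; d₂ = 1/p₂ = 1/0.0008084″ = 1237 pc.
M₁ = m₁ − 5 log₁₀ d₁ + 5 = 11.19 − 11.1190 + 5 = 5.0710.
M₂ = 11.82 − 15.4618 + 5 = 1.3582.
L₁/L₂ = 10^(0.4(M₂ − M₁)) = 10^(0.4 × (-3.7128)) = 10^(-1.48512) = 0.032725.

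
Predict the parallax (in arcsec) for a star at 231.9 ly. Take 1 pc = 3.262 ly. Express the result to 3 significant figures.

d = 231.9 ly ÷ 3.262 = 71.091 pc.
p = 1/d = 1/71.091 = 0.014066 arcsec.

0.0141 arcsec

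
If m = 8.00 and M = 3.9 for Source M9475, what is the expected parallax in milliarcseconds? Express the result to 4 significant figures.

15.14 mas

m − M = 8.00 − 3.9 = 4.10.
d = 10^((m−M)/5 + 1) = 10^1.820 = 66.069 pc.
p = 1/d = 1/66.069 = 0.015136 arcsec = 15.136 mas.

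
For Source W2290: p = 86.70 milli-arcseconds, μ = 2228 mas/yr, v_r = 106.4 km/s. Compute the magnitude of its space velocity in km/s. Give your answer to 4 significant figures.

d = 1/p = 1/0.08670″ = 11.534 pc.
μ = 2228 mas/yr = 2.228 ″/yr.
v_t = 4.740 μ d = 4.740 × 2.228 × 11.534 = 121.81 km/s.
v = √(v_r² + v_t²) = √(106.4² + 121.81²) = √26158.6 = 161.74 km/s.

161.7 km/s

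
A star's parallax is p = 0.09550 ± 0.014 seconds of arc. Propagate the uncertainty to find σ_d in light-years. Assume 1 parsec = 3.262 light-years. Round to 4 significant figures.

5.007 ly

d = 1/p, so σ_d = σ_p / p².
σ_d = 0.0140 / (0.09550)² = 0.0140 / 0.0091203 = 1.535 pc = 1.535 × 3.262 ly = 5.0072 ly.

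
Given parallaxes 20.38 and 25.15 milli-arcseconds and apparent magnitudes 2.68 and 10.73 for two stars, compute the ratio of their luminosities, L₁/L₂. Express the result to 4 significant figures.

L₁/L₂ = 2527

d₁ = 1/p₁ = 1/0.02038″ = 49.068 pc; d₂ = 1/p₂ = 1/0.02515″ = 39.761 pc.
M₁ = m₁ − 5 log₁₀ d₁ + 5 = 2.68 − 8.4540 + 5 = -0.7740.
M₂ = 10.73 − 7.9973 + 5 = 7.7327.
L₁/L₂ = 10^(0.4(M₂ − M₁)) = 10^(0.4 × 8.5067) = 10^3.40268 = 2527.4.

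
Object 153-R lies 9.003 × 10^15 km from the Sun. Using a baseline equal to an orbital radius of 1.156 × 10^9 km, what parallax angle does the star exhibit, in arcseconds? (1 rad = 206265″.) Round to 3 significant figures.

θ ≈ B/d = (1.156 × 10^9) / (9.003 × 10^15) = 1.2840 × 10^-7 rad.
In arcseconds: 1.2840 × 10^-7 × 206265 = 0.026484″.

0.0265 arcsec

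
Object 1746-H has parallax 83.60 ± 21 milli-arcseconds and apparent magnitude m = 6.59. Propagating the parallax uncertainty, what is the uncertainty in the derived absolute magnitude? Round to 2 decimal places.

σ_M = 0.55 mag

M = m − 5 log₁₀ d + 5 = m + 5 log₁₀ p + 5, so ∂M/∂p = 5/(p ln 10).
σ_M = (5/ln 10) · (σ_p/p) = 2.1715 × 21/83.60 = 2.1715 × 0.2512 = 0.54548.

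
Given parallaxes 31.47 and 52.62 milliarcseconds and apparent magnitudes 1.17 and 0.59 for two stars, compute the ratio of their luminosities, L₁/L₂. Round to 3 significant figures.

L₁/L₂ = 1.64

d₁ = 1/p₁ = 1/0.03147″ = 31.776 pc; d₂ = 1/p₂ = 1/0.05262″ = 19.004 pc.
M₁ = m₁ − 5 log₁₀ d₁ + 5 = 1.17 − 7.5105 + 5 = -1.3405.
M₂ = 0.59 − 6.3942 + 5 = -0.8042.
L₁/L₂ = 10^(0.4(M₂ − M₁)) = 10^(0.4 × 0.5363) = 10^0.21452 = 1.6388.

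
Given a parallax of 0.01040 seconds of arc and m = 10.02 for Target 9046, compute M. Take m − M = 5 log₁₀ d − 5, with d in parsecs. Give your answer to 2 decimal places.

M = 5.11

d = 1/p = 1/0.01040″ = 96.154 pc.
m − M = 5 log₁₀(96.154) − 5 = 9.9148 − 5 = 4.9148.
M = m − (m − M) = 10.02 − 4.9148 = 5.11.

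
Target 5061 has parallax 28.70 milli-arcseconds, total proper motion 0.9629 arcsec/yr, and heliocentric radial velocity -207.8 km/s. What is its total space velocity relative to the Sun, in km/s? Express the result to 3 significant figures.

d = 1/p = 1/0.02870″ = 34.843 pc.
v_t = 4.740 μ d = 4.740 × 0.9629 × 34.843 = 159.03 km/s.
v = √(v_r² + v_t²) = √((-207.8)² + 159.03²) = √68471.4 = 261.67 km/s.

262 km/s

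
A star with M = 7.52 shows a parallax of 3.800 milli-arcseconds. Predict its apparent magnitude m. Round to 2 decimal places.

d = 1/p = 1/0.003800″ = 263.16 pc.
m − M = 5 log₁₀ d − 5 = 5 log₁₀(263.16) − 5 = 12.1011 − 5 = 7.1011.
m = M + (m − M) = 7.52 + 7.1011 = 14.62.

m = 14.62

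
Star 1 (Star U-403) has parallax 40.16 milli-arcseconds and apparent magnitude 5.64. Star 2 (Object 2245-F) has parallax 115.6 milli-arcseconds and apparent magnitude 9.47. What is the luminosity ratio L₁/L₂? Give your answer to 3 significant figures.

L₁/L₂ = 282

d₁ = 1/p₁ = 1/0.04016″ = 24.9 pc; d₂ = 1/p₂ = 1/0.1156″ = 8.6505 pc.
M₁ = m₁ − 5 log₁₀ d₁ + 5 = 5.64 − 6.9810 + 5 = 3.6590.
M₂ = 9.47 − 4.6852 + 5 = 9.7848.
L₁/L₂ = 10^(0.4(M₂ − M₁)) = 10^(0.4 × 6.1258) = 10^2.45032 = 282.05.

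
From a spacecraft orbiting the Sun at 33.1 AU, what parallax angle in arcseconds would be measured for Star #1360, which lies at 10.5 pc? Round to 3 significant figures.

p (arcsec) = B (AU) / d (pc).
p = 33.1 / 10.5 = 3.1524 arcsec.

3.15 arcsec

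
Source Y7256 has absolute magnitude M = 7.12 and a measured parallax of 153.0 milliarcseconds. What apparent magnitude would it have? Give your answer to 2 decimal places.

d = 1/p = 1/0.1530″ = 6.5359 pc.
m − M = 5 log₁₀ d − 5 = 5 log₁₀(6.5359) − 5 = 4.0765 − 5 = -0.9235.
m = M + (m − M) = 7.12 + (-0.9235) = 6.20.

m = 6.20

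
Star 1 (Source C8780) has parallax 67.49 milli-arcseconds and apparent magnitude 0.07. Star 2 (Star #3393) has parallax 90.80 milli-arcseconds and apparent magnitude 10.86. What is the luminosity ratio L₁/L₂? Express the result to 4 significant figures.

L₁/L₂ = 37470

d₁ = 1/p₁ = 1/0.06749″ = 14.817 pc; d₂ = 1/p₂ = 1/0.09080″ = 11.013 pc.
M₁ = m₁ − 5 log₁₀ d₁ + 5 = 0.07 − 5.8538 + 5 = -0.7838.
M₂ = 10.86 − 5.2095 + 5 = 10.6505.
L₁/L₂ = 10^(0.4(M₂ − M₁)) = 10^(0.4 × 11.4343) = 10^4.57372 = 37473.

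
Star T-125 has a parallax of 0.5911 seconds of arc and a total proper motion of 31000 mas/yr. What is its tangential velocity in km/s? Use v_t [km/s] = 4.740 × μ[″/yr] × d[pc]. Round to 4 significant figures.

248.6 km/s

d = 1/p = 1/0.5911″ = 1.6918 pc.
μ = 31000 mas/yr = 31.0 ″/yr.
v_t = 4.74 × μ × d = 4.74 × 31.0 × 1.6918 = 248.59 km/s.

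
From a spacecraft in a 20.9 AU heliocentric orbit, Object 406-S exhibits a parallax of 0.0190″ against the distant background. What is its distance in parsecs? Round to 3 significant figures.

1100 pc

With baseline B (in AU) and parallax p (in arcsec), d = B/p parsecs.
d = 20.9 / 0.0190 = 1100 pc.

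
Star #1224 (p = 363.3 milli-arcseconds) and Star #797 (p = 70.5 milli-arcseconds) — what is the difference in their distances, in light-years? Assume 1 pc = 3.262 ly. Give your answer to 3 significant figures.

d_A = 1/0.3633″ = 2.7525 pc; d_B = 1/0.07050″ = 14.184 pc.
|d_B − d_A| = |14.184 − 2.7525| = 11.432 pc = 11.432 × 3.262 ly = 37.291 ly.

37.3 ly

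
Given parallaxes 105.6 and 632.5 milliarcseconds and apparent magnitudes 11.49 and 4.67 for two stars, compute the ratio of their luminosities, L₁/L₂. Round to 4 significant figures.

L₁/L₂ = 0.06711

d₁ = 1/p₁ = 1/0.1056″ = 9.4697 pc; d₂ = 1/p₂ = 1/0.6325″ = 1.581 pc.
M₁ = m₁ − 5 log₁₀ d₁ + 5 = 11.49 − 4.8817 + 5 = 11.6083.
M₂ = 4.67 − 0.9947 + 5 = 8.6753.
L₁/L₂ = 10^(0.4(M₂ − M₁)) = 10^(0.4 × (-2.9330)) = 10^(-1.17320) = 0.067112.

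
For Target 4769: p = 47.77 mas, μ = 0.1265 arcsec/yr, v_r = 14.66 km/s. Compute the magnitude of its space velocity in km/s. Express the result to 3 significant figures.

19.3 km/s

d = 1/p = 1/0.04777″ = 20.934 pc.
v_t = 4.740 μ d = 4.740 × 0.1265 × 20.934 = 12.552 km/s.
v = √(v_r² + v_t²) = √(14.66² + 12.552²) = √372.468 = 19.299 km/s.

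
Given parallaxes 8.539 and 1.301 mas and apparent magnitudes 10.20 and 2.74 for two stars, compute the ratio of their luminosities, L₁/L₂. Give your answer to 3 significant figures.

d₁ = 1/p₁ = 1/0.008539″ = 117.11 pc; d₂ = 1/p₂ = 1/0.001301″ = 768.64 pc.
M₁ = m₁ − 5 log₁₀ d₁ + 5 = 10.20 − 10.3430 + 5 = 4.8570.
M₂ = 2.74 − 14.4286 + 5 = -6.6886.
L₁/L₂ = 10^(0.4(M₂ − M₁)) = 10^(0.4 × (-11.5456)) = 10^(-4.61824) = 0.000024086.

L₁/L₂ = 2.41 × 10^-5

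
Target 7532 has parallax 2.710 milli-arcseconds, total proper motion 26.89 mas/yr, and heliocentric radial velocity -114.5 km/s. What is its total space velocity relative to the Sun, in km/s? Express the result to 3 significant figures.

d = 1/p = 1/0.002710″ = 369 pc.
μ = 26.89 mas/yr = 0.02689 ″/yr.
v_t = 4.740 μ d = 4.740 × 0.02689 × 369 = 47.032 km/s.
v = √(v_r² + v_t²) = √((-114.5)² + 47.032²) = √15322.3 = 123.78 km/s.

124 km/s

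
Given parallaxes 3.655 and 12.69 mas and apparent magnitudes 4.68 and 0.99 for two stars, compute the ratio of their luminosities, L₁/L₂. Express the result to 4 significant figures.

d₁ = 1/p₁ = 1/0.003655″ = 273.6 pc; d₂ = 1/p₂ = 1/0.01269″ = 78.802 pc.
M₁ = m₁ − 5 log₁₀ d₁ + 5 = 4.68 − 12.1856 + 5 = -2.5056.
M₂ = 0.99 − 9.4827 + 5 = -3.4927.
L₁/L₂ = 10^(0.4(M₂ − M₁)) = 10^(0.4 × (-0.9871)) = 10^(-0.39484) = 0.40287.

L₁/L₂ = 0.4029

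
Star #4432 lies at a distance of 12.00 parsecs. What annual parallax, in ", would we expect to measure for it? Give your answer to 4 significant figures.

0.08333 "

p = 1/d = 1/12 = 0.083333 arcsec.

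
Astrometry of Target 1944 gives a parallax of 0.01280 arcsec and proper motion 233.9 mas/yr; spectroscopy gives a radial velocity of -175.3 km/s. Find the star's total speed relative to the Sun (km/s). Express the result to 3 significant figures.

d = 1/p = 1/0.01280″ = 78.125 pc.
μ = 233.9 mas/yr = 0.2339 ″/yr.
v_t = 4.740 μ d = 4.740 × 0.2339 × 78.125 = 86.616 km/s.
v = √(v_r² + v_t²) = √((-175.3)² + 86.616²) = √38232.4 = 195.53 km/s.

196 km/s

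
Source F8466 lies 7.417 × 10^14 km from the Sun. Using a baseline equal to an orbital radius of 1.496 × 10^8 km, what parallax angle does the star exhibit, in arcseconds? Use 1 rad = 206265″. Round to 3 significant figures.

θ ≈ B/d = (1.496 × 10^8) / (7.417 × 10^14) = 2.0170 × 10^-7 rad.
In arcseconds: 2.0170 × 10^-7 × 206265 = 0.041604″.

0.0416 arcsec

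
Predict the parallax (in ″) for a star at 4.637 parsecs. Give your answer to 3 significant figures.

p = 1/d = 1/4.637 = 0.21566 arcsec.

0.216 ″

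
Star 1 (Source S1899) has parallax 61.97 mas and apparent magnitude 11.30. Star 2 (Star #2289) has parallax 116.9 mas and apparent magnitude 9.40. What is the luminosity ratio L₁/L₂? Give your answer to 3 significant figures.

d₁ = 1/p₁ = 1/0.06197″ = 16.137 pc; d₂ = 1/p₂ = 1/0.1169″ = 8.5543 pc.
M₁ = m₁ − 5 log₁₀ d₁ + 5 = 11.30 − 6.0391 + 5 = 10.2609.
M₂ = 9.40 − 4.6609 + 5 = 9.7391.
L₁/L₂ = 10^(0.4(M₂ − M₁)) = 10^(0.4 × (-0.5218)) = 10^(-0.20872) = 0.61841.

L₁/L₂ = 0.618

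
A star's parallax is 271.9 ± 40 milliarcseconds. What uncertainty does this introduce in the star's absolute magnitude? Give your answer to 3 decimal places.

M = m − 5 log₁₀ d + 5 = m + 5 log₁₀ p + 5, so ∂M/∂p = 5/(p ln 10).
σ_M = (5/ln 10) · (σ_p/p) = 2.1715 × 40/271.9 = 2.1715 × 0.14711 = 0.31945.

σ_M = 0.319 mag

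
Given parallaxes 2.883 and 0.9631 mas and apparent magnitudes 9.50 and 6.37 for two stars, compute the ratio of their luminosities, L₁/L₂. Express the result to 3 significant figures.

d₁ = 1/p₁ = 1/0.002883″ = 346.86 pc; d₂ = 1/p₂ = 1/0.0009631″ = 1038.3 pc.
M₁ = m₁ − 5 log₁₀ d₁ + 5 = 9.50 − 12.7008 + 5 = 1.7992.
M₂ = 6.37 − 15.0816 + 5 = -3.7116.
L₁/L₂ = 10^(0.4(M₂ − M₁)) = 10^(0.4 × (-5.5108)) = 10^(-2.20432) = 0.0062471.

L₁/L₂ = 0.00625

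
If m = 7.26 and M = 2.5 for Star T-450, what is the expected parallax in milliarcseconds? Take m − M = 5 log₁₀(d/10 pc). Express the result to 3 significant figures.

11.2 mas

m − M = 7.26 − 2.5 = 4.76.
d = 10^((m−M)/5 + 1) = 10^1.952 = 89.536 pc.
p = 1/d = 1/89.536 = 0.011169 arcsec = 11.169 mas.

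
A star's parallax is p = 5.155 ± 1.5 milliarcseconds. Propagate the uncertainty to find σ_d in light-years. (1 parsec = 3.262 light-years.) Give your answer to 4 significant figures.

d = 1/p, so σ_d = σ_p / p².
σ_d = 0.00150 / (0.005155)² = 0.00150 / 0.000026574 = 56.446 pc = 56.446 × 3.262 ly = 184.13 ly.

184.1 ly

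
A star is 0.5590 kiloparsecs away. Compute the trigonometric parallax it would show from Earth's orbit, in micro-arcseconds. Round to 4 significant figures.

1789 μas

d = 0.5590 kpc = 559 pc.
p = 1/d = 1/559 = 0.0017889 arcsec.
= 0.0017889 × 10⁶ = 1788.9 μas.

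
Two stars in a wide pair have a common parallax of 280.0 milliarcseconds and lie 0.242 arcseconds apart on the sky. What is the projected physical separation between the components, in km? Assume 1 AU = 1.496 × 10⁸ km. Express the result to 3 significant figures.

d = 1/p = 1/0.2800″ = 3.5714 pc.
At distance d (pc), an angle of θ arcsec spans θ·d AU: s = 0.242 × 3.5714 = 0.86428 AU.
= 0.86428 × 1.496 × 10⁸ km = 1.2930 × 10^8 km.

1.29 × 10^8 km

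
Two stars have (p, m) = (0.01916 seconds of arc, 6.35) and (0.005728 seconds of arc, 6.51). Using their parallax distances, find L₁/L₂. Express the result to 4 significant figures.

L₁/L₂ = 0.1036

d₁ = 1/p₁ = 1/0.01916″ = 52.192 pc; d₂ = 1/p₂ = 1/0.005728″ = 174.58 pc.
M₁ = m₁ − 5 log₁₀ d₁ + 5 = 6.35 − 8.5880 + 5 = 2.7620.
M₂ = 6.51 − 11.2100 + 5 = 0.3000.
L₁/L₂ = 10^(0.4(M₂ − M₁)) = 10^(0.4 × (-2.4620)) = 10^(-0.98480) = 0.10356.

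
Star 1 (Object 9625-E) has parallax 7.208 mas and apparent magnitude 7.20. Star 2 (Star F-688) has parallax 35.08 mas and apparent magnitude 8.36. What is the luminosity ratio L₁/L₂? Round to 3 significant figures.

d₁ = 1/p₁ = 1/0.007208″ = 138.73 pc; d₂ = 1/p₂ = 1/0.03508″ = 28.506 pc.
M₁ = m₁ − 5 log₁₀ d₁ + 5 = 7.20 − 10.7109 + 5 = 1.4891.
M₂ = 8.36 − 7.2747 + 5 = 6.0853.
L₁/L₂ = 10^(0.4(M₂ − M₁)) = 10^(0.4 × 4.5962) = 10^1.83848 = 68.941.

L₁/L₂ = 68.9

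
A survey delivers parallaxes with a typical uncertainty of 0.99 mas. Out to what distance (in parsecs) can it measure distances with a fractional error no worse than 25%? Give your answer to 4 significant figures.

σ_d/d = σ_p/p, so the condition is σ_p/p ≤ 0.25, i.e. p ≥ σ_p/0.25.
p_min = 0.99/0.25 = 3.96 mas = 0.00396 arcsec.
d_max = 1/p_min = 1/0.00396 = 252.53 pc.

252.5 pc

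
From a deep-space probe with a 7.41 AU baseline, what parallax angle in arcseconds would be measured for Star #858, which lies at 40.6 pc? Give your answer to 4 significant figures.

p (arcsec) = B (AU) / d (pc).
p = 7.41 / 40.6 = 0.18251 arcsec.

0.1825 arcsec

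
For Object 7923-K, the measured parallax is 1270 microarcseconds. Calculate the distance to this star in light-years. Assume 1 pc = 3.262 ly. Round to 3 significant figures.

2570 light years

p = 1270 microarcseconds = 0.001270 arcsec.
d = 1/p = 1/0.001270 = 787.4 pc.
In light-years: 787.4 × 3.262 = 2568.5 ly.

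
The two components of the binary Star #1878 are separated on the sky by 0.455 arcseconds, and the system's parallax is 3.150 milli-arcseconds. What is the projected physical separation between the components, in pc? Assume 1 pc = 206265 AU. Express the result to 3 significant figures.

d = 1/p = 1/0.003150″ = 317.46 pc.
At distance d (pc), an angle of θ arcsec spans θ·d AU: s = 0.455 × 317.46 = 144.44 AU.
= 144.44 / 206265 = 0.00070026 pc.

0.000700 pc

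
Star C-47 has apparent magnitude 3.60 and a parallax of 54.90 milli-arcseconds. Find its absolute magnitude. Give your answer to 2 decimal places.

d = 1/p = 1/0.05490″ = 18.215 pc.
m − M = 5 log₁₀(18.215) − 5 = 6.3021 − 5 = 1.3021.
M = m − (m − M) = 3.60 − 1.3021 = 2.30.

M = 2.30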